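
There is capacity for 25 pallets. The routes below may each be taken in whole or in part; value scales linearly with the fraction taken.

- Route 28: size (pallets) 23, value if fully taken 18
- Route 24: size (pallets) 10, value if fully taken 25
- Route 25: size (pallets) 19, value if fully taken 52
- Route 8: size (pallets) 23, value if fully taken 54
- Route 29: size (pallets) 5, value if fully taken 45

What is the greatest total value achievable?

99.5

Sort by value density: Route 29 45/5≈9, Route 25 52/19≈2.74, Route 24 25/10≈2.5, Route 8 54/23≈2.35, Route 28 18/23≈0.783.
Take all of Route 29 (5 pallets, value 45) — 20 pallets left.
Take all of Route 25 (19 pallets, value 52) — 1 pallets left.
Only 1 pallets remain; take 1/10 of Route 24 for value 25×1/10 = 2.5.
Total value = 99.5.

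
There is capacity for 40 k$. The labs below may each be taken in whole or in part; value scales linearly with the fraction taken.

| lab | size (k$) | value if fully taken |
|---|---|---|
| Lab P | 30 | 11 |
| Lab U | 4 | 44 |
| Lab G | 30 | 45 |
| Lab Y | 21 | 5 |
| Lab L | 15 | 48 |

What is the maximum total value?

Rank by value-to-size ratio: Lab U 44/4≈11, Lab L 48/15≈3.2, Lab G 45/30≈1.5, Lab P 11/30≈0.367, Lab Y 5/21≈0.238.
Lab U: take in full, 4 k$ for value 44 → 36 left.
Lab L: take in full, 15 k$ for value 48 → 21 left.
Fill the last 21 k$ with part of Lab G: 21/30 of it earns 31.5.
Total value = 123.5.

123.5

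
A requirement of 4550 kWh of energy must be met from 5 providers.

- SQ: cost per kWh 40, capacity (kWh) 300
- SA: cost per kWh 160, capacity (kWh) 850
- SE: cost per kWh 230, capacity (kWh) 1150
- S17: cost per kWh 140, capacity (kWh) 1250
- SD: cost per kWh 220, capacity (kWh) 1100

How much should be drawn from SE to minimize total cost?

1050

Use providers in increasing cost order.
SQ at 40: take all 300 kWh — 4250 still needed.
S17 at 140: take all 1250 kWh — 3000 still needed.
SA (160): use full 850 — 2150 kWh to go.
SD (220): use full 1100 — 1050 kWh to go.
SE at 230: take 1050 of its 1150 — requirement met.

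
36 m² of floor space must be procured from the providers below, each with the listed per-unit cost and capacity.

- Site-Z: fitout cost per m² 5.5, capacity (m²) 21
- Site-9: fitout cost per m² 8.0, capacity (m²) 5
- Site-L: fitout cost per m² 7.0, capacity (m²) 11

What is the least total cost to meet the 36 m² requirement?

224.5

Fill from the cheapest provider first.
Take 21 from Site-Z at 5.5 → need 15 more.
Site-L at 7.0: take all 11 m² → 4 still needed.
Take 4 from Site-9 at 8.0 to finish.
Cost = 21×5.5 + 11×7.0 + 4×8.0 = 224.5.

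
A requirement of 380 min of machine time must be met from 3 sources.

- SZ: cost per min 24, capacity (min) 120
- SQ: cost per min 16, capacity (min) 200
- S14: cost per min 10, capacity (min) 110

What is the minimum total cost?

5980

Use sources in increasing cost order.
S14 at 10: take all 110 min — 270 still needed.
SQ (16): use full 200 — 70 min to go.
SZ (24): take the remaining 70 — done.
Cost = 110×10 + 200×16 + 70×24 = 5980.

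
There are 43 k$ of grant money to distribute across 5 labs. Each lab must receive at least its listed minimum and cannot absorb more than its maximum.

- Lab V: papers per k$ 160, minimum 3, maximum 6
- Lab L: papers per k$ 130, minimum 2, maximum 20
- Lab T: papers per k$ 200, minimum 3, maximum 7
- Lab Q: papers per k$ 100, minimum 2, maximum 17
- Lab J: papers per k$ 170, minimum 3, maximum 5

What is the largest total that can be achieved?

6310

Meeting every minimum uses 3+2+3+2+3 = 13 k$, leaving 30.
Highest papers per k$ first: Lab T 200 > Lab J 170 > Lab V 160 > Lab L 130 > Lab Q 100.
Lab T takes 4 more to reach its cap of 7 → 26 left.
Lab J: +2 to 5 (cap) → 24 left.
Give Lab V 3 more to hit its cap of 6 → 21 left.
Lab L takes 18 more to reach its cap of 20 → 3 left.
Lab Q has room for 15 more but only 3 remain, so it gets 5.
Total = 160×6 + 130×20 + 200×7 + 100×5 + 170×5 = 6310.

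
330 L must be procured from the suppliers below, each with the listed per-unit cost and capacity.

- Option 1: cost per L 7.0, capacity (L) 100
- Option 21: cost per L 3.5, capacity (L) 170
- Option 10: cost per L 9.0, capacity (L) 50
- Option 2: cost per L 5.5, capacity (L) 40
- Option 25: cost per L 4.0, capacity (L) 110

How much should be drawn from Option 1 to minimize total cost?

Cheapest first:
Option 21 (3.5): use full 170 → 160 L to go.
Option 25 at 4.0: take all 110 L → 50 still needed.
Option 2 at 5.5: take all 40 L → 10 still needed.
Option 1 (7.0): take the remaining 10 → done.
Option 10: unused.

10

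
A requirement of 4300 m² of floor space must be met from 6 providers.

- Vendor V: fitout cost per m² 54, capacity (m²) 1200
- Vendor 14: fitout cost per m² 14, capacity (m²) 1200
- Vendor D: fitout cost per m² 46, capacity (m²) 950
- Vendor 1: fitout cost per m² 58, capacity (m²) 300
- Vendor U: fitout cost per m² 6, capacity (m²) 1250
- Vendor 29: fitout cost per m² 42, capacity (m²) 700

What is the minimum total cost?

Use providers in increasing cost order.
Vendor U at 6: take all 1250 m² ; 3050 still needed.
Vendor 14 at 14: take all 1200 m² ; 1850 still needed.
Vendor 29 at 42: take all 700 m² ; 1150 still needed.
Take 950 from Vendor D at 46 ; need 200 more.
Vendor V (54): take the remaining 200 ; done.
Vendor 1: unused.
Cost = 1250×6 + 1200×14 + 700×42 + 950×46 + 200×54 = 108200.

108200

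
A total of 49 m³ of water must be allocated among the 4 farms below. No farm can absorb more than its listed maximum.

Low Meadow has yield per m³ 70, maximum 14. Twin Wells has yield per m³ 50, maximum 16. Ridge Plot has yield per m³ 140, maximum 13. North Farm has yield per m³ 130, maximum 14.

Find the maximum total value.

Highest yield per m³ first: Ridge Plot 140 > North Farm 130 > Low Meadow 70 > Twin Wells 50.
Ridge Plot: +13 to 13 (cap) ; 36 left.
North Farm takes 14 to reach its cap of 14 ; 22 left.
Low Meadow: +14 to 14 (cap) ; 8 left.
Twin Wells has room for 16 but only 8 remain, so it gets 8.
Total = 70×14 + 50×8 + 140×13 + 130×14 = 5020.

5020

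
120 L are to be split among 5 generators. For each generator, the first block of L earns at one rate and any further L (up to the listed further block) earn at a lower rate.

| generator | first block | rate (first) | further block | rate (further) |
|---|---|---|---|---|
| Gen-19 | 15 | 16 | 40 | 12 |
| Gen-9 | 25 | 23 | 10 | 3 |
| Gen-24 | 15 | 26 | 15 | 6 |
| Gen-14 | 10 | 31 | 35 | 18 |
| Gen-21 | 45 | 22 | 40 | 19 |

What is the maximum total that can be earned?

Rank every tier by rate: Gen-14/T1 31 > Gen-24/T1 26 > Gen-9/T1 23 > Gen-21/T1 22 > Gen-21/T2 19 > Gen-14/T2 18 > Gen-19/T1 16 > Gen-19/T2 12 > Gen-24/T2 6 > Gen-9/T2 3.
Gen-14 T1 at 31: fill all 10 ; 110 left.
Fill Gen-24 T1 block (15 at 26) ; 95 left.
Fill Gen-9 T1 block (25 at 23) ; 70 left.
Gen-21 T1 at 22: fill all 45 ; 25 left.
25 remain; put them into Gen-21 T2 at 19.
Total = 31×10 + 26×15 + 23×25 + 22×45 + 19×25 = 2740.

2740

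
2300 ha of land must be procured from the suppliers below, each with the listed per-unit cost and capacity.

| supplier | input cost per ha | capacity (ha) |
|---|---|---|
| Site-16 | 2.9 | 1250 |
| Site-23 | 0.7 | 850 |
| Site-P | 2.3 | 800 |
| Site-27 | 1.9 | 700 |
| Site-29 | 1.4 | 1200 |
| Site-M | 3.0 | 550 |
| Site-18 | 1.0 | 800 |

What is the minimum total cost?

2305

Fill from the cheapest supplier first.
Site-23 (0.7): use full 850 ; 1450 ha to go.
Site-18 at 1.0: take all 800 ha ; 650 still needed.
Take 650 from Site-29 at 1.4 to finish.
Site-27, Site-P, Site-16, Site-M: unused.
Cost = 850×0.7 + 800×1.0 + 650×1.4 = 2305.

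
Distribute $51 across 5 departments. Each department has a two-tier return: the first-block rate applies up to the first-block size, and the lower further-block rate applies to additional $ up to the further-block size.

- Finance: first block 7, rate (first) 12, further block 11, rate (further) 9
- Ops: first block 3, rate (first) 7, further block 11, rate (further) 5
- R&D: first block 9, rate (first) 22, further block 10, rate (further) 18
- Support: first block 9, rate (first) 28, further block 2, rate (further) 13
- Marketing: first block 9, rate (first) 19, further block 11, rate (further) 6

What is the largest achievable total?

956

Treat each block as its own option and order by rate: Support/tier1 28 > R&D/tier1 22 > Marketing/tier1 19 > R&D/tier2 18 > Support/tier2 13 > Finance/tier1 12 > Finance/tier2 9 > Ops/tier1 7 > Marketing/tier2 6 > Ops/tier2 5.
Fill Support tier1 block (9 at 28) — 42 left.
R&D tier1 at 22: fill all 9 — 33 left.
Marketing tier1 at 19: fill all 9 — 24 left.
Fill R&D tier2 block (10 at 18) — 14 left.
Support/tier2 (13): +2 — 12 left.
Finance/tier1 (12): +7 — 5 left.
Finance tier2 at 9: only 5 left, fill 5.
Total = 28×9 + 22×9 + 19×9 + 18×10 + 13×2 + 12×7 + 9×5 = 956.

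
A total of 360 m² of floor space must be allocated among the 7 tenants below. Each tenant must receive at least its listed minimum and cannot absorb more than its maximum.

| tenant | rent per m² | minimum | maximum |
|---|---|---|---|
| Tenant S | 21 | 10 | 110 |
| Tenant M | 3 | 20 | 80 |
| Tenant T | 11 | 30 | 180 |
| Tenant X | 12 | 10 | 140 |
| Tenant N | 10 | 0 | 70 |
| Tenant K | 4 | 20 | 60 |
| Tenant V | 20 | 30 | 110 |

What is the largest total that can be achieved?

5820

Meeting every minimum uses 10+20+30+10+0+20+30 = 120 m², leaving 240.
Rank by rent per m²: Tenant S 21 > Tenant V 20 > Tenant X 12 > Tenant T 11 > Tenant N 10 > Tenant K 4 > Tenant M 3.
Tenant S: +100 to 110 (cap) → 140 left.
Tenant V takes 80 more to reach its cap of 110 → 60 left.
Tenant X has room for 130 more but only 60 remain, so it gets 70.
Total = 21×110 + 3×20 + 11×30 + 12×70 + 4×20 + 20×110 = 5820.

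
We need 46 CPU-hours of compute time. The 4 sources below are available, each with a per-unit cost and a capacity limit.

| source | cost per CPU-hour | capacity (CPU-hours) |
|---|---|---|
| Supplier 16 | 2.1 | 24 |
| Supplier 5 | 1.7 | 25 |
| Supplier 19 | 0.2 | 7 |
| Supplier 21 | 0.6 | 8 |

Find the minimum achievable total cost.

61.3

Use sources in increasing cost order.
Supplier 19 (0.2): use full 7 — 39 CPU-hours to go.
Supplier 21 (0.6): use full 8 — 31 CPU-hours to go.
Take 25 from Supplier 5 at 1.7 — need 6 more.
Supplier 16 at 2.1: take 6 of its 24 — requirement met.
Cost = 7×0.2 + 8×0.6 + 25×1.7 + 6×2.1 = 61.3.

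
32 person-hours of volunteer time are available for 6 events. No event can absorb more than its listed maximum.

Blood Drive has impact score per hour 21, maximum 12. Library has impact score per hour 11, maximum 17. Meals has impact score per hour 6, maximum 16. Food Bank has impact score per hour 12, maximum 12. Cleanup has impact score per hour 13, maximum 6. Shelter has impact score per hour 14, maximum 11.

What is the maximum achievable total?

Order the events by impact score per hour: Blood Drive 21 > Shelter 14 > Cleanup 13 > Food Bank 12 > Library 11 > Meals 6.
Give Blood Drive 12 to hit its cap of 12 ; 20 left.
Give Shelter 11 to hit its cap of 11 ; 9 left.
Cleanup: +6 to 6 (cap) ; 3 left.
Food Bank has room for 12 but only 3 remain, so it gets 3.
Total = 21×12 + 12×3 + 13×6 + 14×11 = 520.

520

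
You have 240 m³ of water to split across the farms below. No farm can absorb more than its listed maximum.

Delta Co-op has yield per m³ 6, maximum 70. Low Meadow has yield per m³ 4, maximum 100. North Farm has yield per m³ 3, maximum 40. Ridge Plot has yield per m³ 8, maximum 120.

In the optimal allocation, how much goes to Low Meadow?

Highest yield per m³ first: Ridge Plot 8 > Delta Co-op 6 > Low Meadow 4 > North Farm 3.
Ridge Plot takes 120 to reach its cap of 120 — 120 left.
Give Delta Co-op 70 to hit its cap of 70 — 50 left.
Low Meadow: +50 (room for 100) → 50. Pool exhausted.

50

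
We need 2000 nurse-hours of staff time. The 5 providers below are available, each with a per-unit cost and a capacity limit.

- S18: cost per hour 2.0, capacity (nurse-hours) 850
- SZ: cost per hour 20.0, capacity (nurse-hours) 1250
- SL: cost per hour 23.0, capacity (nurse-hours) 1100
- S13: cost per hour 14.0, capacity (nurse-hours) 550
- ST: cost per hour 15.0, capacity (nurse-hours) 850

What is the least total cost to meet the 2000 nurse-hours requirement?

Use providers in increasing cost order.
Take 850 from S18 at 2.0 — need 1150 more.
Take 550 from S13 at 14.0 — need 600 more.
ST at 15.0: take 600 of its 850 — requirement met.
SZ, SL: unused.
Cost = 850×2.0 + 550×14.0 + 600×15.0 = 18400.

18400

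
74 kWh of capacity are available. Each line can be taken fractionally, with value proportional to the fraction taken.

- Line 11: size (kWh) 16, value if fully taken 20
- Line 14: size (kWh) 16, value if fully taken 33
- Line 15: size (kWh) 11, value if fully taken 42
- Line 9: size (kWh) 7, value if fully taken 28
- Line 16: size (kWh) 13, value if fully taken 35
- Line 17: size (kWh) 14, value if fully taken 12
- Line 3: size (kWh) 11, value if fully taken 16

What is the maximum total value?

Rank by value-to-size ratio: Line 9 28/7≈4, Line 15 42/11≈3.82, Line 16 35/13≈2.69, Line 14 33/16≈2.06, Line 3 16/11≈1.45, Line 11 20/16≈1.25, Line 17 12/14≈0.857.
Take all of Line 9 (7 kWh, value 28) → 67 kWh left.
All 11 kWh of Line 15 fit (value 42) → 56 remain.
Line 16: take in full, 13 kWh for value 35 → 43 left.
Line 14: take in full, 16 kWh for value 33 → 27 left.
All 11 kWh of Line 3 fit (value 16) → 16 remain.
All 16 kWh of Line 11 fit (value 20) → 0 remain.
Total value = 174.

174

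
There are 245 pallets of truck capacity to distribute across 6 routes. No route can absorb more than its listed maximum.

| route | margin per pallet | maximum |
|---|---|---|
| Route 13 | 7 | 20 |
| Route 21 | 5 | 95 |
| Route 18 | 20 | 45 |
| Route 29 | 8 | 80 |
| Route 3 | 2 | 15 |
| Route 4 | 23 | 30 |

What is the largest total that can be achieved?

Highest margin per pallet first: Route 4 23 > Route 18 20 > Route 29 8 > Route 13 7 > Route 21 5 > Route 3 2.
Route 4 takes 30 to reach its cap of 30 — 215 left.
Route 18: +45 to 45 (cap) — 170 left.
Route 29 takes 80 to reach its cap of 80 — 90 left.
Give Route 13 20 to hit its cap of 20 — 70 left.
Only 70 left; Route 21 takes them to reach 70.
Total = 7×20 + 5×70 + 20×45 + 8×80 + 23×30 = 2720.

2720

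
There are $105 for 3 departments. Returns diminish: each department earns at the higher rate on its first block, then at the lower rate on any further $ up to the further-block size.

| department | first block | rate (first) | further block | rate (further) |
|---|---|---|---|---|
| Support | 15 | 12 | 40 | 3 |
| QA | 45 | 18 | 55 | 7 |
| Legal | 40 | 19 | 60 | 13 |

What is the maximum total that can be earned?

1830

Order all 6 blocks by rate: Legal/tier1 19 > QA/tier1 18 > Legal/tier2 13 > Support/tier1 12 > QA/tier2 7 > Support/tier2 3.
Legal tier1 at 19: fill all 40 — 65 left.
Fill QA tier1 block (45 at 18) — 20 left.
Legal/tier2: +20 of 60 at 13; pool empty.
Total = 19×40 + 18×45 + 13×20 = 1830.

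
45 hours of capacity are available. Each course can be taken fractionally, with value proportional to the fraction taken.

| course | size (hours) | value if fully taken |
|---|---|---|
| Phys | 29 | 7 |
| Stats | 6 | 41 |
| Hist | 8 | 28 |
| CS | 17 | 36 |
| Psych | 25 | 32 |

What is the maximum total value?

Best value per unit of size first: Stats 41/6≈6.83, Hist 28/8≈3.5, CS 36/17≈2.12, Psych 32/25≈1.28, Phys 7/29≈0.241.
Stats: take in full, 6 hours for value 41 → 39 left.
All 8 hours of Hist fit (value 28) → 31 remain.
All 17 hours of CS fit (value 36) → 14 remain.
Only 14 hours remain; take 14/25 of Psych for value 32×14/25 = 17.92.
Total value = 122.92.

122.92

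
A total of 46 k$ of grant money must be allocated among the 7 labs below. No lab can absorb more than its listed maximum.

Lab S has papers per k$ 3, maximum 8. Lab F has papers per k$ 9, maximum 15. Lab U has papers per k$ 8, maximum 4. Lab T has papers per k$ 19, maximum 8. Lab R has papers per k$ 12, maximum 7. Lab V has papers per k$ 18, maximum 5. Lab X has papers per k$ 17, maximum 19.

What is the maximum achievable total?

Rank by papers per k$: Lab T 19 > Lab V 18 > Lab X 17 > Lab R 12 > Lab F 9 > Lab U 8 > Lab S 3.
Lab T: +8 to 8 (cap) ; 38 left.
Lab V takes 5 to reach its cap of 5 ; 33 left.
Give Lab X 19 to hit its cap of 19 ; 14 left.
Give Lab R 7 to hit its cap of 7 ; 7 left.
Lab F: +7 (room for 15) → 7. Pool exhausted.
Total = 9×7 + 19×8 + 12×7 + 18×5 + 17×19 = 712.

712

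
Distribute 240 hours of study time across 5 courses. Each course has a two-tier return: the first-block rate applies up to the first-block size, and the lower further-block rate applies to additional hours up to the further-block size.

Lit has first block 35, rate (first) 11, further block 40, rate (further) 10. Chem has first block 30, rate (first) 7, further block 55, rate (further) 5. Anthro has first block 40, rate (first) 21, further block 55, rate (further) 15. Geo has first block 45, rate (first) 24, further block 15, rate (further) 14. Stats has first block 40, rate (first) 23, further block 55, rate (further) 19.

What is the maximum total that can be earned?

Rank every tier by rate: Geo/T1 24 > Stats/T1 23 > Anthro/T1 21 > Stats/T2 19 > Anthro/T2 15 > Geo/T2 14 > Lit/T1 11 > Lit/T2 10 > Chem/T1 7 > Chem/T2 5.
Geo T1 at 24: fill all 45 — 195 left.
Stats T1 at 23: fill all 40 — 155 left.
Anthro T1 at 21: fill all 40 — 115 left.
Stats/T2 (19): +55 — 60 left.
Fill Anthro T2 block (55 at 15) — 5 left.
5 remain; put them into Geo T2 at 14.
Total = 24×45 + 23×40 + 21×40 + 19×55 + 15×55 + 14×5 = 4780.

4780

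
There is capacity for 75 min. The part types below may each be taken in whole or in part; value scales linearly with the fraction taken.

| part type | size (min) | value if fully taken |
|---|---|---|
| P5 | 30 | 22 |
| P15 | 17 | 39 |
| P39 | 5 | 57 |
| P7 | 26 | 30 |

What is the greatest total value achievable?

145.8

Sort by value density: P39 57/5≈11.4, P15 39/17≈2.29, P7 30/26≈1.15, P5 22/30≈0.733.
All 5 min of P39 fit (value 57) ; 70 remain.
All 17 min of P15 fit (value 39) ; 53 remain.
All 26 min of P7 fit (value 30) ; 27 remain.
27 min left: a 27/30 share of P5 gives 22×27/30 = 19.8.
Total value = 145.8.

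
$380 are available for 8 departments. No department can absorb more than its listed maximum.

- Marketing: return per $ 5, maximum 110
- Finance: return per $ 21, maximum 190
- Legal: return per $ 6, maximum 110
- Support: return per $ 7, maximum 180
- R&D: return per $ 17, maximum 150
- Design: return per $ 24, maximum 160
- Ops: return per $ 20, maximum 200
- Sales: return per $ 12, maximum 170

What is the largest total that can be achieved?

8430

Rank by return per $: Design 24 > Finance 21 > Ops 20 > R&D 17 > Sales 12 > Support 7 > Legal 6 > Marketing 5.
Design: +160 to 160 (cap) → 220 left.
Finance takes 190 to reach its cap of 190 → 30 left.
Ops: +30 (room for 200) → 30. Pool exhausted.
Total = 21×190 + 24×160 + 20×30 = 8430.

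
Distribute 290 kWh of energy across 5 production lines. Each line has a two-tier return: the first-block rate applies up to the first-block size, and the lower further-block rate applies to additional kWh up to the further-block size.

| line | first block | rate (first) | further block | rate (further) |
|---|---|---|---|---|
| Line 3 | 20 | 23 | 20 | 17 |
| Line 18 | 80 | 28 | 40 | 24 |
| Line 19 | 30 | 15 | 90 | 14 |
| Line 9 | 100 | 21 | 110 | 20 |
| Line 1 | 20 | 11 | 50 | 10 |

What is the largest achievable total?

Treat each block as its own option and order by rate: Line 18/first 28 > Line 18/second 24 > Line 3/first 23 > Line 9/first 21 > Line 9/second 20 > Line 3/second 17 > Line 19/first 15 > Line 19/second 14 > Line 1/first 11 > Line 1/second 10.
Line 18/first (28): +80 — 210 left.
Line 18/second (24): +40 — 170 left.
Line 3/first (23): +20 — 150 left.
Fill Line 9 first block (100 at 21) — 50 left.
Line 9/second: +50 of 110 at 20; pool empty.
Total = 28×80 + 24×40 + 23×20 + 21×100 + 20×50 = 6760.

6760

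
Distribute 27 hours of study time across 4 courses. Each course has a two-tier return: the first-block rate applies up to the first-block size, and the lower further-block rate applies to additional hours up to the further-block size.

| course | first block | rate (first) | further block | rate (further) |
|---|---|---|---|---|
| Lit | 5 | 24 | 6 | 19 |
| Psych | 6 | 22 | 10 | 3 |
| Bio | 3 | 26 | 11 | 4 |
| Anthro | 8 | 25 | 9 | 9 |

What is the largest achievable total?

625

Treat each block as its own option and order by rate: Bio/T1 26 > Anthro/T1 25 > Lit/T1 24 > Psych/T1 22 > Lit/T2 19 > Anthro/T2 9 > Bio/T2 4 > Psych/T2 3.
Bio/T1 (26): +3 ; 24 left.
Anthro T1 at 25: fill all 8 ; 16 left.
Lit T1 at 24: fill all 5 ; 11 left.
Fill Psych T1 block (6 at 22) ; 5 left.
Lit/T2: +5 of 6 at 19; pool empty.
Total = 26×3 + 25×8 + 24×5 + 22×6 + 19×5 = 625.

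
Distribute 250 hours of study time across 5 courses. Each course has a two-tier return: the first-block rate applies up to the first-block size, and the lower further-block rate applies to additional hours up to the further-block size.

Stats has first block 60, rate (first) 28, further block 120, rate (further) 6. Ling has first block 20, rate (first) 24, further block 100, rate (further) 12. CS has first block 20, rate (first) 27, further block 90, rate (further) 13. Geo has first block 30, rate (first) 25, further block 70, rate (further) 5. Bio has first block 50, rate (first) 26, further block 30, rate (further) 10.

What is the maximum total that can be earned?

Order all 10 blocks by rate: Stats/tier1 28 > CS/tier1 27 > Bio/tier1 26 > Geo/tier1 25 > Ling/tier1 24 > CS/tier2 13 > Ling/tier2 12 > Bio/tier2 10 > Stats/tier2 6 > Geo/tier2 5.
Stats/tier1 (28): +60 → 190 left.
Fill CS tier1 block (20 at 27) → 170 left.
Bio/tier1 (26): +50 → 120 left.
Geo tier1 at 25: fill all 30 → 90 left.
Fill Ling tier1 block (20 at 24) → 70 left.
70 remain; put them into CS tier2 at 13.
Total = 28×60 + 27×20 + 26×50 + 25×30 + 24×20 + 13×70 = 5660.

5660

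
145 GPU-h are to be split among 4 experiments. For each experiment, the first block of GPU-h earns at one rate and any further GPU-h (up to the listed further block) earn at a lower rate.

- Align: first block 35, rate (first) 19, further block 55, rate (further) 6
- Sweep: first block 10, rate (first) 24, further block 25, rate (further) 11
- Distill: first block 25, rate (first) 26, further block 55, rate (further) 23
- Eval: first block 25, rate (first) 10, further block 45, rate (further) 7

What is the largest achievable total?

Rank every tier by rate: Distill/first 26 > Sweep/first 24 > Distill/second 23 > Align/first 19 > Sweep/second 11 > Eval/first 10 > Eval/second 7 > Align/second 6.
Fill Distill first block (25 at 26) — 120 left.
Sweep/first (24): +10 — 110 left.
Fill Distill second block (55 at 23) — 55 left.
Fill Align first block (35 at 19) — 20 left.
Sweep second at 11: only 20 left, fill 20.
Total = 26×25 + 24×10 + 23×55 + 19×35 + 11×20 = 3040.

3040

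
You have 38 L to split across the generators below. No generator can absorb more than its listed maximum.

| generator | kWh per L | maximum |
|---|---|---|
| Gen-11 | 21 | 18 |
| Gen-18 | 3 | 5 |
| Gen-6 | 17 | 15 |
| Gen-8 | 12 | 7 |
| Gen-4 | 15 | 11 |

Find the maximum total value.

Order the generators by kWh per L: Gen-11 21 > Gen-6 17 > Gen-4 15 > Gen-8 12 > Gen-18 3.
Gen-11 takes 18 to reach its cap of 18 → 20 left.
Give Gen-6 15 to hit its cap of 15 → 5 left.
Only 5 left; Gen-4 takes them to reach 5.
Total = 21×18 + 17×15 + 15×5 = 708.

708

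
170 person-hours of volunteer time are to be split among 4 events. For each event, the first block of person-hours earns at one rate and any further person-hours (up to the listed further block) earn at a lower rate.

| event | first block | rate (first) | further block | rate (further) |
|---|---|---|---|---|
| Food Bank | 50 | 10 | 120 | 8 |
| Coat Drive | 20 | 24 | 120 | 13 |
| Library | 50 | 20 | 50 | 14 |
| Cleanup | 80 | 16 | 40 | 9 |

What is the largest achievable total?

3040

Rank every tier by rate: Coat Drive/T1 24 > Library/T1 20 > Cleanup/T1 16 > Library/T2 14 > Coat Drive/T2 13 > Food Bank/T1 10 > Cleanup/T2 9 > Food Bank/T2 8.
Coat Drive/T1 (24): +20 ; 150 left.
Library/T1 (20): +50 ; 100 left.
Cleanup/T1 (16): +80 ; 20 left.
Library T2 at 14: only 20 left, fill 20.
Total = 24×20 + 20×50 + 16×80 + 14×20 = 3040.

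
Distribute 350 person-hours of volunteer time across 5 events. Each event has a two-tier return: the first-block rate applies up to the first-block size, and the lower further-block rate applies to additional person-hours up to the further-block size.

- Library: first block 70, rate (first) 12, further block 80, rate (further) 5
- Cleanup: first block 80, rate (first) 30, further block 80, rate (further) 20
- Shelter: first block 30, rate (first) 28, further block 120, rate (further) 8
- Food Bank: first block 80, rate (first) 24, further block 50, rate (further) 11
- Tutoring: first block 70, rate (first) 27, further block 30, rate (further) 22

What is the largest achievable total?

Rank every tier by rate: Cleanup/T1 30 > Shelter/T1 28 > Tutoring/T1 27 > Food Bank/T1 24 > Tutoring/T2 22 > Cleanup/T2 20 > Library/T1 12 > Food Bank/T2 11 > Shelter/T2 8 > Library/T2 5.
Cleanup/T1 (30): +80 → 270 left.
Shelter/T1 (28): +30 → 240 left.
Tutoring T1 at 27: fill all 70 → 170 left.
Fill Food Bank T1 block (80 at 24) → 90 left.
Tutoring/T2 (22): +30 → 60 left.
Cleanup/T2: +60 of 80 at 20; pool empty.
Total = 30×80 + 28×30 + 27×70 + 24×80 + 22×30 + 20×60 = 8910.

8910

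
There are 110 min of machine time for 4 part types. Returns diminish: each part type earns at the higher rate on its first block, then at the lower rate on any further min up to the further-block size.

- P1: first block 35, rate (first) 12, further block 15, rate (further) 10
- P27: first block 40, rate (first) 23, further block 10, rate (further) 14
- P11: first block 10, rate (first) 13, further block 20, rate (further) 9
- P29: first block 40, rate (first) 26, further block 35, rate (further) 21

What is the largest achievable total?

Rank every tier by rate: P29/T1 26 > P27/T1 23 > P29/T2 21 > P27/T2 14 > P11/T1 13 > P1/T1 12 > P1/T2 10 > P11/T2 9.
Fill P29 T1 block (40 at 26) — 70 left.
P27/T1 (23): +40 — 30 left.
30 remain; put them into P29 T2 at 21.
Total = 26×40 + 23×40 + 21×30 = 2590.

2590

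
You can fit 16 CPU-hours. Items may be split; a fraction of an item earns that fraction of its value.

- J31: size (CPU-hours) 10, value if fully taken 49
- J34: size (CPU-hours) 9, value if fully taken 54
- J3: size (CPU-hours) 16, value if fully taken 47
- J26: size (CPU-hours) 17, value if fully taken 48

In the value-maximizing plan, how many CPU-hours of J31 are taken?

Rank by value-to-size ratio: J34 54/9≈6, J31 49/10≈4.9, J3 47/16≈2.94, J26 48/17≈2.82.
All 9 CPU-hours of J34 fit (value 54) — 7 remain.
Only 7 CPU-hours remain; take 7/10 of J31 for value 49×7/10 = 34.3.

7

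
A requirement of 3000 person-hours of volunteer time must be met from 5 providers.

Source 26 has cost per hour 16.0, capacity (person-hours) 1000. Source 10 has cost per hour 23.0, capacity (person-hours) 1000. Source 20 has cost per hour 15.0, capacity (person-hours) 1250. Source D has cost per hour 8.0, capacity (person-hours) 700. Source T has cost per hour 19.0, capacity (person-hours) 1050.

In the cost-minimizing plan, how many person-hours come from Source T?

50

Cheapest first:
Source D at 8.0: take all 700 person-hours ; 2300 still needed.
Take 1250 from Source 20 at 15.0 ; need 1050 more.
Source 26 (16.0): use full 1000 ; 50 person-hours to go.
Source T at 19.0: take 50 of its 1050 ; requirement met.
Source 10: unused.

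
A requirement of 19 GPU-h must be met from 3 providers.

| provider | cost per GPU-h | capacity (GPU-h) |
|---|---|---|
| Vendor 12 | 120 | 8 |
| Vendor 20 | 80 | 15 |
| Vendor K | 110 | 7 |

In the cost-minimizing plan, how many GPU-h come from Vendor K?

4

Cheapest first:
Take 15 from Vendor 20 at 80 → need 4 more.
Take 4 from Vendor K at 110 to finish.
Vendor 12: unused.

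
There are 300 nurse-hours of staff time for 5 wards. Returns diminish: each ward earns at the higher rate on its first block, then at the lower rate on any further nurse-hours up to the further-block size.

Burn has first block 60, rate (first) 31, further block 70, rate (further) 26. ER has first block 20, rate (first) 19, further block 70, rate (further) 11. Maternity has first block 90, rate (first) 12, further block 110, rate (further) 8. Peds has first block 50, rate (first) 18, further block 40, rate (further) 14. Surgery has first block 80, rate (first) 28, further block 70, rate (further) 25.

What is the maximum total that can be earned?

8050

Rank every tier by rate: Burn/first 31 > Surgery/first 28 > Burn/second 26 > Surgery/second 25 > ER/first 19 > Peds/first 18 > Peds/second 14 > Maternity/first 12 > ER/second 11 > Maternity/second 8.
Burn first at 31: fill all 60 — 240 left.
Surgery first at 28: fill all 80 — 160 left.
Burn second at 26: fill all 70 — 90 left.
Surgery/second (25): +70 — 20 left.
ER first at 19: fill all 20 — 0 left.
Total = 31×60 + 28×80 + 26×70 + 25×70 + 19×20 = 8050.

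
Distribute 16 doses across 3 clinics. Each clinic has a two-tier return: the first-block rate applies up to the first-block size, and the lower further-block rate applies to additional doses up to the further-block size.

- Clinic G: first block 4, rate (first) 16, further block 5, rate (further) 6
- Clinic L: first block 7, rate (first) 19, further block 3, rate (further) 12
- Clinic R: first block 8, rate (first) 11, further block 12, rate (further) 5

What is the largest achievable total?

Order all 6 blocks by rate: Clinic L/first 19 > Clinic G/first 16 > Clinic L/second 12 > Clinic R/first 11 > Clinic G/second 6 > Clinic R/second 5.
Clinic L first at 19: fill all 7 ; 9 left.
Clinic G first at 16: fill all 4 ; 5 left.
Clinic L/second (12): +3 ; 2 left.
2 remain; put them into Clinic R first at 11.
Total = 19×7 + 16×4 + 12×3 + 11×2 = 255.

255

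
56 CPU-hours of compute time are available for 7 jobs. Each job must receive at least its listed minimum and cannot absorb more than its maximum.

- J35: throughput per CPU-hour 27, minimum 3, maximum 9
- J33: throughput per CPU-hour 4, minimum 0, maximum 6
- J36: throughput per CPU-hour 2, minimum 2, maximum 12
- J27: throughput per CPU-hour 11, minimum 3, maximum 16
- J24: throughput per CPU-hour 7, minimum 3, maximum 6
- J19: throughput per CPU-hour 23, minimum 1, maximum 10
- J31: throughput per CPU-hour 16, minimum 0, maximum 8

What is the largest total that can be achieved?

Meeting every minimum uses 3+0+2+3+3+1+0 = 12 CPU-hours, leaving 44.
Highest throughput per CPU-hour first: J35 27 > J19 23 > J31 16 > J27 11 > J24 7 > J33 4 > J36 2.
Give J35 6 more to hit its cap of 9 — 38 left.
J19 takes 9 more to reach its cap of 10 — 29 left.
Give J31 8 more to hit its cap of 8 — 21 left.
J27: +13 to 16 (cap) — 8 left.
J24 takes 3 more to reach its cap of 6 — 5 left.
J33 has room for 6 more but only 5 remain, so it gets 5.
Total = 27×9 + 4×5 + 2×2 + 11×16 + 7×6 + 23×10 + 16×8 = 843.

843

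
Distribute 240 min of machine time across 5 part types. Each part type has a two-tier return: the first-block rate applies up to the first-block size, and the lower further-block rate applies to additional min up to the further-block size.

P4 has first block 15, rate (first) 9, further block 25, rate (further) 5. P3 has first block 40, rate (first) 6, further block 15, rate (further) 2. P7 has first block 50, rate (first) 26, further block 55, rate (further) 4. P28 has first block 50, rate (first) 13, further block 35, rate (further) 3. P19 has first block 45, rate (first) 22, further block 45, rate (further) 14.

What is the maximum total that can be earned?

3915

Rank every tier by rate: P7/first 26 > P19/first 22 > P19/second 14 > P28/first 13 > P4/first 9 > P3/first 6 > P4/second 5 > P7/second 4 > P28/second 3 > P3/second 2.
P7 first at 26: fill all 50 ; 190 left.
P19/first (22): +45 ; 145 left.
P19/second (14): +45 ; 100 left.
P28/first (13): +50 ; 50 left.
P4/first (9): +15 ; 35 left.
P3 first at 6: only 35 left, fill 35.
Total = 26×50 + 22×45 + 14×45 + 13×50 + 9×15 + 6×35 = 3915.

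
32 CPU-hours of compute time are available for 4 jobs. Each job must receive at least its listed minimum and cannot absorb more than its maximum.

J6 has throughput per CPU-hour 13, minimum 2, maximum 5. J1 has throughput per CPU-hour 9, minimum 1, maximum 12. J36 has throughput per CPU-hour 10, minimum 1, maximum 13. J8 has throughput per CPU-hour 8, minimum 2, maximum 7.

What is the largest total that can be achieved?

319

Meeting every minimum uses 2+1+1+2 = 6 CPU-hours, leaving 26.
Rank by throughput per CPU-hour: J6 13 > J36 10 > J1 9 > J8 8.
J6: +3 to 5 (cap) → 23 left.
J36 takes 12 more to reach its cap of 13 → 11 left.
J1 takes 11 more to reach its cap of 12 → 0 left.
Total = 13×5 + 9×12 + 10×13 + 8×2 = 319.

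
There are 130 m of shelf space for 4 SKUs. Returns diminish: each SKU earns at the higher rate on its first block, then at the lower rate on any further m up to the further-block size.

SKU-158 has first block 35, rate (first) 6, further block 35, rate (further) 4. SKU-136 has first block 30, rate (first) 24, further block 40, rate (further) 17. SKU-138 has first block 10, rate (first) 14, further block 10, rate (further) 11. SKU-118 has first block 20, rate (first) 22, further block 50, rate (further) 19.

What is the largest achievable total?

Order all 8 blocks by rate: SKU-136/first 24 > SKU-118/first 22 > SKU-118/second 19 > SKU-136/second 17 > SKU-138/first 14 > SKU-138/second 11 > SKU-158/first 6 > SKU-158/second 4.
SKU-136 first at 24: fill all 30 → 100 left.
SKU-118 first at 22: fill all 20 → 80 left.
Fill SKU-118 second block (50 at 19) → 30 left.
SKU-136/second: +30 of 40 at 17; pool empty.
Total = 24×30 + 22×20 + 19×50 + 17×30 = 2620.

2620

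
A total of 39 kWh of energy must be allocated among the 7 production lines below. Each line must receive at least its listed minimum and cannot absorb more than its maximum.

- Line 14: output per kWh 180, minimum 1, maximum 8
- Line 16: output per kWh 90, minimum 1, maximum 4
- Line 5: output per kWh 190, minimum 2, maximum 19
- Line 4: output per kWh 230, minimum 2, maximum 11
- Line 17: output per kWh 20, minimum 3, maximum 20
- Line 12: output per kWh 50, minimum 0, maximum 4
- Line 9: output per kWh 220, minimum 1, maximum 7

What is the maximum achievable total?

Meeting every minimum uses 1+1+2+2+3+0+1 = 10 kWh, leaving 29.
Order the production lines by output per kWh: Line 4 230 > Line 9 220 > Line 5 190 > Line 14 180 > Line 16 90 > Line 12 50 > Line 17 20.
Line 4 takes 9 more to reach its cap of 11 ; 20 left.
Line 9: +6 to 7 (cap) ; 14 left.
Only 14 left; Line 5 takes them to reach 16.
Total = 180×1 + 90×1 + 190×16 + 230×11 + 20×3 + 220×7 = 7440.

7440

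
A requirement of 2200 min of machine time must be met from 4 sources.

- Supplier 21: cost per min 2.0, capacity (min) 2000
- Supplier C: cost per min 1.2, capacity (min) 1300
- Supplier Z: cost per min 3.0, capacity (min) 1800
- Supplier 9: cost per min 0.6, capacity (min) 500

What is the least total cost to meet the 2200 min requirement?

2660

Fill from the cheapest source first.
Take 500 from Supplier 9 at 0.6 → need 1700 more.
Supplier C (1.2): use full 1300 → 400 min to go.
Supplier 21 at 2.0: take 400 of its 2000 → requirement met.
Supplier Z: unused.
Cost = 500×0.6 + 1300×1.2 + 400×2.0 = 2660.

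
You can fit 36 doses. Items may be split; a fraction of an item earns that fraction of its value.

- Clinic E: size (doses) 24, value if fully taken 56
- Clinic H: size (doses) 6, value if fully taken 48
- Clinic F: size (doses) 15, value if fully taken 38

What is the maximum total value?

Sort by value density: Clinic H 48/6≈8, Clinic F 38/15≈2.53, Clinic E 56/24≈2.33.
Clinic H: take in full, 6 doses for value 48 → 30 left.
Take all of Clinic F (15 doses, value 38) → 15 doses left.
Only 15 doses remain; take 15/24 of Clinic E for value 56×15/24 = 35.
Total value = 121.

121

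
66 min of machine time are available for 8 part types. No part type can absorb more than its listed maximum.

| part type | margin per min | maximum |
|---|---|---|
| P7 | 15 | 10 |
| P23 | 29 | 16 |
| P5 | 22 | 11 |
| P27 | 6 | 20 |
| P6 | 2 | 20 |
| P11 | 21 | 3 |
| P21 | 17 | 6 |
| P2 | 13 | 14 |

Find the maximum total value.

Rank by margin per min: P23 29 > P5 22 > P11 21 > P21 17 > P7 15 > P2 13 > P27 6 > P6 2.
P23 takes 16 to reach its cap of 16 → 50 left.
Give P5 11 to hit its cap of 11 → 39 left.
Give P11 3 to hit its cap of 3 → 36 left.
P21 takes 6 to reach its cap of 6 → 30 left.
Give P7 10 to hit its cap of 10 → 20 left.
P2: +14 to 14 (cap) → 6 left.
Only 6 left; P27 takes them to reach 6.
Total = 15×10 + 29×16 + 22×11 + 6×6 + 21×3 + 17×6 + 13×14 = 1239.

1239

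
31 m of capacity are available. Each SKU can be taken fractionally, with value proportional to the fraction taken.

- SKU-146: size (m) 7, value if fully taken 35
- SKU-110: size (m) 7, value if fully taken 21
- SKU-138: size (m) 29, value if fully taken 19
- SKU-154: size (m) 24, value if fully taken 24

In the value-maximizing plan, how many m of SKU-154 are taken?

Sort by value density: SKU-146 35/7≈5, SKU-110 21/7≈3, SKU-154 24/24≈1, SKU-138 19/29≈0.655.
Take all of SKU-146 (7 m, value 35) → 24 m left.
Take all of SKU-110 (7 m, value 21) → 17 m left.
Fill the last 17 m with part of SKU-154: 17/24 of it earns 17.

17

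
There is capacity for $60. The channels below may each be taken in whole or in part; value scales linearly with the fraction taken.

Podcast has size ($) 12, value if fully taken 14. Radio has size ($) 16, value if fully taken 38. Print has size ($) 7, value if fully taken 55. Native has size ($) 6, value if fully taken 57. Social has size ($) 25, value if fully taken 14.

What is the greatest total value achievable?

174.64

Sort by value density: Native 57/6≈9.5, Print 55/7≈7.86, Radio 38/16≈2.38, Podcast 14/12≈1.17, Social 14/25≈0.56.
Take all of Native (6 $, value 57) ; 54 $ left.
Take all of Print (7 $, value 55) ; 47 $ left.
Take all of Radio (16 $, value 38) ; 31 $ left.
All 12 $ of Podcast fit (value 14) ; 19 remain.
Only 19 $ remain; take 19/25 of Social for value 14×19/25 = 10.64.
Total value = 174.64.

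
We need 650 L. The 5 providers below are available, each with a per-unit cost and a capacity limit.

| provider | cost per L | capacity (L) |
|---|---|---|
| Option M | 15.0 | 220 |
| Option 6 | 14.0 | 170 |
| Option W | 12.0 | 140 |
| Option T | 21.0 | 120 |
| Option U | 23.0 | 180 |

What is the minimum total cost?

Use providers in increasing cost order.
Take 140 from Option W at 12.0 → need 510 more.
Option 6 (14.0): use full 170 → 340 L to go.
Take 220 from Option M at 15.0 → need 120 more.
Option T (21.0): use full 120 → 0 L to go.
Option U: unused.
Cost = 140×12.0 + 170×14.0 + 220×15.0 + 120×21.0 = 9880.

9880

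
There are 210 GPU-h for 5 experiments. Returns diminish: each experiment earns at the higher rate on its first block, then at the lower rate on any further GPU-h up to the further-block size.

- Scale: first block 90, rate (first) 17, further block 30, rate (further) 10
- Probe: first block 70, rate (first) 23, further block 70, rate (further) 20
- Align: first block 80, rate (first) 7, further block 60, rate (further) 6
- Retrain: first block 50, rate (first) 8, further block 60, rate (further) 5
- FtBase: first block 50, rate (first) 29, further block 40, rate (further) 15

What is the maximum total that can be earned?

Order all 10 blocks by rate: FtBase/T1 29 > Probe/T1 23 > Probe/T2 20 > Scale/T1 17 > FtBase/T2 15 > Scale/T2 10 > Retrain/T1 8 > Align/T1 7 > Align/T2 6 > Retrain/T2 5.
Fill FtBase T1 block (50 at 29) — 160 left.
Fill Probe T1 block (70 at 23) — 90 left.
Probe T2 at 20: fill all 70 — 20 left.
Scale T1 at 17: only 20 left, fill 20.
Total = 29×50 + 23×70 + 20×70 + 17×20 = 4800.

4800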